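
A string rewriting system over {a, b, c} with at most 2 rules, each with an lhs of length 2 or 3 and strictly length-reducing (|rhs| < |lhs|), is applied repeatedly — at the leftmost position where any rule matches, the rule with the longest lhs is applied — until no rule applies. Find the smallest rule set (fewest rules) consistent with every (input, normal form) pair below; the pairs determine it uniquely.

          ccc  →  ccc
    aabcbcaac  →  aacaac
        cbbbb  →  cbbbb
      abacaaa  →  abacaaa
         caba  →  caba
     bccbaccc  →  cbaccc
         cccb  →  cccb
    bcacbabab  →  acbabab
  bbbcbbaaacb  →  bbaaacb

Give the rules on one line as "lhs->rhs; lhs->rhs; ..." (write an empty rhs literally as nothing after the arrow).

  | ccc
  | aabcbcaac => aabccaac => aacaac
  | cbbbb
  | abacaaa

bc->; bcb->bc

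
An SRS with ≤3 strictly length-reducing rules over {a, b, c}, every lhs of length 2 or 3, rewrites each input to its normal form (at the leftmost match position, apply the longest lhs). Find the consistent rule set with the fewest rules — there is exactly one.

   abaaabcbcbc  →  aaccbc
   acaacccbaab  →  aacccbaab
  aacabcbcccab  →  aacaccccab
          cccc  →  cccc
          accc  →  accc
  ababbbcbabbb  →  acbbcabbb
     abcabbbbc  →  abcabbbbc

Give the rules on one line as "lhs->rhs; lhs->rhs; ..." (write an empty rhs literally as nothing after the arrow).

  | abaaabcbcbc => acaabcbcbc => aabcbcbc => aaccbc
  | acaacccbaab => aacccbaab
  | aacabcbcccab => aacaccccab
  | cccc

aba->ac; bcb->c; caa->a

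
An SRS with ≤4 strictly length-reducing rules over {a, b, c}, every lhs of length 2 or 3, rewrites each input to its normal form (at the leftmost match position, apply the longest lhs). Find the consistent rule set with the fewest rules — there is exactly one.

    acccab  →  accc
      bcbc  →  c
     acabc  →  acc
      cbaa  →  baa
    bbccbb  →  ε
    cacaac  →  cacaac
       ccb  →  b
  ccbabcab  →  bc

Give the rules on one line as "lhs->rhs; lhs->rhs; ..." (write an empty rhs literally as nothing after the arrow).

ab->; bb->; cb->b

  | acccab => accc
  | bcbc => bbc => c
  | acabc => acc
  | cbaa => baa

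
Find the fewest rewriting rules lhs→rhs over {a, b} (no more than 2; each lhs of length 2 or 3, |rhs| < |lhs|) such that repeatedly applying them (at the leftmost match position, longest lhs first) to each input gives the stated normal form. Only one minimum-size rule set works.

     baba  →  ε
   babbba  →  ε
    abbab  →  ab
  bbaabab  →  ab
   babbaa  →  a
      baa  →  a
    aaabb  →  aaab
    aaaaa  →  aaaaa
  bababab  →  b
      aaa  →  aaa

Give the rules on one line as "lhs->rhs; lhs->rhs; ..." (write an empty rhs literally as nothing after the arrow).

ba->; bb->b

  | baba => ba => ε
  | babbba => bbba => bba => ba => ε
  | abbab => abab => ab
  | bbaabab => baabab => abab => ab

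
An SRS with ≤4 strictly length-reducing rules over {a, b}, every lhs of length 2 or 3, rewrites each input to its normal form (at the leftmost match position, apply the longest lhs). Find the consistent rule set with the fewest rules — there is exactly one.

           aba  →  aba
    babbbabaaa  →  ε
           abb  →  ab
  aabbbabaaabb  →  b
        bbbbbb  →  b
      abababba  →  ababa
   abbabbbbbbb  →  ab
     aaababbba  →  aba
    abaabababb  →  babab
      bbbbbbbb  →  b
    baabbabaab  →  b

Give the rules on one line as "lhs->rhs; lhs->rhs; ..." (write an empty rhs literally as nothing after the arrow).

aa->; baa->a; bb->b; bba->

  | aba
  | babbbabaaa => babbabaaa => babaaa => baaa => aa => ε
  | abb => ab
  | aabbbabaaabb => bbbabaaabb => bbabaaabb => baaabb => aabb => bb => b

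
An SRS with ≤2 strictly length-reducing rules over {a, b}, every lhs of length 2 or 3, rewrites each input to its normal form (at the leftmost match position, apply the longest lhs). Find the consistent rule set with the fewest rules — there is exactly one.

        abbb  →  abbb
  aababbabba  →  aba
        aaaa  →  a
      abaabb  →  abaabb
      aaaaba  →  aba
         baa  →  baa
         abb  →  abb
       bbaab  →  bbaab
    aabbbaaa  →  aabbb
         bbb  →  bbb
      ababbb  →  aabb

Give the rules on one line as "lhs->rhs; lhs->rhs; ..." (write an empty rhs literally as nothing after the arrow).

aaa->; bab->a

  | abbb
  | aababbabba => aaababba => babba => aba
  | aaaa => a
  | abaabb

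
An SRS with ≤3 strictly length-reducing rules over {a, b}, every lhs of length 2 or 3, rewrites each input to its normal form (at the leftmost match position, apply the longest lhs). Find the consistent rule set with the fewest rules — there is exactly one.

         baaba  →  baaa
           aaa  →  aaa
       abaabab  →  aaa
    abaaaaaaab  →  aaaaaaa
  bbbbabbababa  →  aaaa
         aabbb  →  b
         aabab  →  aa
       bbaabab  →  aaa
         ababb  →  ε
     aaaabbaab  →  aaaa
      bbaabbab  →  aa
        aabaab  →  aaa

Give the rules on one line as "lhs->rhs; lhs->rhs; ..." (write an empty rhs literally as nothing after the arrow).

ab->; aba->aa; bb->a

  | baaba => baaa
  | aaa
  | abaabab => aaabab => aaaab => aaa
  | abaaaaaaab => aaaaaaaab => aaaaaaa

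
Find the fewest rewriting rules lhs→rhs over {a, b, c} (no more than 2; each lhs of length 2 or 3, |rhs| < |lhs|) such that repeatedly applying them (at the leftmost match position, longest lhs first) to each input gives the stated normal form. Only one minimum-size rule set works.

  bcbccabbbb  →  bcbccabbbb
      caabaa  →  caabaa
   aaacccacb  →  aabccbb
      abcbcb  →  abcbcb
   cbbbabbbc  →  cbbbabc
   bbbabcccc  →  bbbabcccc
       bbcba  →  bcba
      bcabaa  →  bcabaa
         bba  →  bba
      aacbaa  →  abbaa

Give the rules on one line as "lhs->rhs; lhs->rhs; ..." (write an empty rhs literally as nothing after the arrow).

ac->b; bbc->bc

  | bcbccabbbb
  | caabaa
  | aaacccacb => aabccacb => aabccbb
  | abcbcb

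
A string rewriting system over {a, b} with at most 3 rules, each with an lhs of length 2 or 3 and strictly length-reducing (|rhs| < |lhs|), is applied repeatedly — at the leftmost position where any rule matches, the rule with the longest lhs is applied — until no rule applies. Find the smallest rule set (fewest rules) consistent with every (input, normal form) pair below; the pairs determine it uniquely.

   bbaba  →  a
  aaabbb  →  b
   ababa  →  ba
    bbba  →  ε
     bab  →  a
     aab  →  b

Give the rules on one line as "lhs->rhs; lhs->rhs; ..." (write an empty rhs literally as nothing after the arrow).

ab->b; aba->; bb->a

  | bbaba => aaba => a
  | aaabbb => aabbb => abbb => bbb => ab => b
  | ababa => ba
  | bbba => aba => ε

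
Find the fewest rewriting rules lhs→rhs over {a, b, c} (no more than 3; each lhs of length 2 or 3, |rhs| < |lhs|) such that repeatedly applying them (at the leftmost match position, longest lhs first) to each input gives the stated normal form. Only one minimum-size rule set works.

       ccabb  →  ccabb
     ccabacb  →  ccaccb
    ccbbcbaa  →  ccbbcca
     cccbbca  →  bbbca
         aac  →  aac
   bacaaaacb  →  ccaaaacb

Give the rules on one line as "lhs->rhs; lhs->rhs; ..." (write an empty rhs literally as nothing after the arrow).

ba->c; ccc->b

  | ccabb
  | ccabacb => ccaccb
  | ccbbcbaa => ccbbcca
  | cccbbca => bbbca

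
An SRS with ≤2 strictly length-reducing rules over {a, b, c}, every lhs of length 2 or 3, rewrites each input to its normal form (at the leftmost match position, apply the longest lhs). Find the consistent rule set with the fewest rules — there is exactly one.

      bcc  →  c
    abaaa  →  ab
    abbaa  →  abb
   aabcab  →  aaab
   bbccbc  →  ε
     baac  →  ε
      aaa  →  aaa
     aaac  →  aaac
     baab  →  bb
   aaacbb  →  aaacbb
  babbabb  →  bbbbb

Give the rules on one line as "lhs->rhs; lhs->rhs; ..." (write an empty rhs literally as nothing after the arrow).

ba->b; bc->

  | bcc => c
  | abaaa => abaa => aba => ab
  | abbaa => abba => abb
  | aabcab => aaab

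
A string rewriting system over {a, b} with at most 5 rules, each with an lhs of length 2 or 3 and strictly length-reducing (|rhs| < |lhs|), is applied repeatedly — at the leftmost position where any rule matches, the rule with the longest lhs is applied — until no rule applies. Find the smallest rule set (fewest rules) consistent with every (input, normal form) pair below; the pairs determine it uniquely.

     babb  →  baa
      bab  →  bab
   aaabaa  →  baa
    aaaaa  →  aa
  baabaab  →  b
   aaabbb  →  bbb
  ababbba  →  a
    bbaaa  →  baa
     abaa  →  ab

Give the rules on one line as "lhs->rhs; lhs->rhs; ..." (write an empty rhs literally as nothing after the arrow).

aaa->; aba->ab; abb->aa; bba->b

  | babb => baa
  | bab
  | aaabaa => baa
  | aaaaa => aa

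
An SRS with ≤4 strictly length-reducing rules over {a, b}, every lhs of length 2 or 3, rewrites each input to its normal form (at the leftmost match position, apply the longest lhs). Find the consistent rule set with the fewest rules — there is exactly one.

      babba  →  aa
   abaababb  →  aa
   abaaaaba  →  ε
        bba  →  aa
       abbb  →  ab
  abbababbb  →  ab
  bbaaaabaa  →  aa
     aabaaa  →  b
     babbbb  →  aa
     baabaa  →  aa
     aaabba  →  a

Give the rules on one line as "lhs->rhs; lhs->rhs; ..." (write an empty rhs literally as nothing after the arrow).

  | babba => bba => aa
  | abaababb => aababb => ababb => abb => aa
  | abaaaaba => aaaaba => baba => ba => ε
  | bba => aa

aaa->b; aab->ab; ba->; bb->a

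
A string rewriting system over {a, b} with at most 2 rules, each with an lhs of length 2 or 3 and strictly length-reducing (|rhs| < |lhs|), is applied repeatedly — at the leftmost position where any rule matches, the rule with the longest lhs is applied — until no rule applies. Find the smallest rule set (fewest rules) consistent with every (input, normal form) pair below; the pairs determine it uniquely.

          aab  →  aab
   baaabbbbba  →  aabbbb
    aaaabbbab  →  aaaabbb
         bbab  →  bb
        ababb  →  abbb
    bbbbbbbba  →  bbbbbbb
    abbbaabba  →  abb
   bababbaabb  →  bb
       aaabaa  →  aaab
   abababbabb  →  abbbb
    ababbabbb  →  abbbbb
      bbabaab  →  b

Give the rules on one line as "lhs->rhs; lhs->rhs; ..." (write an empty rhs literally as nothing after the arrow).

  | aab
  | baaabbbbba => aabbbbba => aabbbb
  | aaaabbbab => aaaabbb
  | bbab => bb

aba->ab; ba->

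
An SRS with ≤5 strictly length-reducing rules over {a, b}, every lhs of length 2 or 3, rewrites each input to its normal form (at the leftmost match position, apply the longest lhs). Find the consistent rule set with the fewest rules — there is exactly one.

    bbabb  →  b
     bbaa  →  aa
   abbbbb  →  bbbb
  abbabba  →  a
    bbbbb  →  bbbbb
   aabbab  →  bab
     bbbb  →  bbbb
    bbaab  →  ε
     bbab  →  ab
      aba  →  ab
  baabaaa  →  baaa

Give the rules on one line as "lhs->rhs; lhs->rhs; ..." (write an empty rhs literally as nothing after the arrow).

  | bbabb => abb => b
  | bbaa => aa
  | abbbbb => bbbb
  | abbabba => babba => bba => a

aab->; aba->ab; abb->b; bba->a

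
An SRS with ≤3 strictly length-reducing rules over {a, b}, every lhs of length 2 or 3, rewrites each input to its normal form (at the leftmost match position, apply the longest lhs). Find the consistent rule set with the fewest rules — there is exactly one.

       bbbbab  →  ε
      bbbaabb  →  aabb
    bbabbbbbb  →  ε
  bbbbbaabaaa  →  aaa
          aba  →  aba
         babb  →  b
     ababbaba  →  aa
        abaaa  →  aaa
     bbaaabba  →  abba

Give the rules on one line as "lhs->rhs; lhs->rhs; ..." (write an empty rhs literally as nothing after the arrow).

baa->a; bab->; bbb->

  | bbbbab => bab => ε
  | bbbaabb => aabb
  | bbabbbbbb => bbbbbb => bbb => ε
  | bbbbbaabaaa => bbaabaaa => babaaa => aaa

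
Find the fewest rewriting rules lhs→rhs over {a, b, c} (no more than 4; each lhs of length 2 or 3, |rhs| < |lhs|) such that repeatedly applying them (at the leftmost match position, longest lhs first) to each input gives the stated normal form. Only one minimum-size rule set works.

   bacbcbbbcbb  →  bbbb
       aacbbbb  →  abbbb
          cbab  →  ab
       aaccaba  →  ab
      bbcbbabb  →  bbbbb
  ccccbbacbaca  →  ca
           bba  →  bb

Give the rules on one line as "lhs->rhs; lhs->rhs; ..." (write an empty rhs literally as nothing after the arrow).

  | bacbcbbbcbb => bcbcbbbcbb => bcbbbcbb => bbbcbb => bbbb
  | aacbbbb => abbbb
  | cbab => ab
  | aaccaba => acaba => aba => ab

ac->; ba->b; cb->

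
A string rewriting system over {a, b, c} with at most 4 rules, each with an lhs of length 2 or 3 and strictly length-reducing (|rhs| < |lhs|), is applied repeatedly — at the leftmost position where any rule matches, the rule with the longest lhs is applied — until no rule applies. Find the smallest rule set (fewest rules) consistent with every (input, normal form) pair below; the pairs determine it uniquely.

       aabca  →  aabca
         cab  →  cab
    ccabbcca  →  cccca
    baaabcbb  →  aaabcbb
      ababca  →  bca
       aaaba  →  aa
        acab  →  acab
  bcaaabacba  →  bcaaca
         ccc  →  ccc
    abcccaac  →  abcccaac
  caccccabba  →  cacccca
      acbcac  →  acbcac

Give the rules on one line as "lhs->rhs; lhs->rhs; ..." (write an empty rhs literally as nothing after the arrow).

  | aabca
  | cab
  | ccabbcca => cccca
  | baaabcbb => aaabcbb

aba->; abb->; ba->a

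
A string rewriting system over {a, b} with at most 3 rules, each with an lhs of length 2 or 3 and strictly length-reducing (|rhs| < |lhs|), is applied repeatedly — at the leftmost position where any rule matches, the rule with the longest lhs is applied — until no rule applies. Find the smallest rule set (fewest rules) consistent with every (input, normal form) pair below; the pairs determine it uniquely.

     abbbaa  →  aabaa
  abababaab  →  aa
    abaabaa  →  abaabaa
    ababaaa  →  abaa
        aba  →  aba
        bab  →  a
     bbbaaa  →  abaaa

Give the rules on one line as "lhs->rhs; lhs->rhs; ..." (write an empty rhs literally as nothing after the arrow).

bab->bb; bb->a; bba->b

  | abbbaa => aabaa
  | abababaab => abbabaab => abbaab => abab => abb => aa
  | abaabaa
  | ababaaa => abbaaa => abaa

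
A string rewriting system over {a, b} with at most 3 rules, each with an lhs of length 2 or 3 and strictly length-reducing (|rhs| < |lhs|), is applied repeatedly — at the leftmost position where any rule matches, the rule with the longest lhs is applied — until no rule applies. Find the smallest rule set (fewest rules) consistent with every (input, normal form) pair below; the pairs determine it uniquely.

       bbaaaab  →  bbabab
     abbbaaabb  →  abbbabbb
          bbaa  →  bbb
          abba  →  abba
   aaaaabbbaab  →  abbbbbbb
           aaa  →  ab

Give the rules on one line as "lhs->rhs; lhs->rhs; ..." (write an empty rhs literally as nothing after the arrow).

  | bbaaaab => bbabab
  | abbbaaabb => abbbabbb
  | bbaa => bbb
  | abba

aa->b; aaa->ab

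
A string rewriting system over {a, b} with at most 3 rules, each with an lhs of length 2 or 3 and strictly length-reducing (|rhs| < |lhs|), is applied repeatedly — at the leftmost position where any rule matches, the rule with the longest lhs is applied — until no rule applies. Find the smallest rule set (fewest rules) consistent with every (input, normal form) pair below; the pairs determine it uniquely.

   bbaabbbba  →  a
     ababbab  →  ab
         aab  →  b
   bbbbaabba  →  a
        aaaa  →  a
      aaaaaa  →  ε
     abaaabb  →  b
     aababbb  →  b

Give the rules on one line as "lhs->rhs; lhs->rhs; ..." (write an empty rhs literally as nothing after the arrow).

  | bbaabbbba => baabbbba => abbbba => abbba => abba => aba => a
  | ababbab => abbab => abab => ab
  | aab => bb => b
  | bbbbaabba => bbbaabba => bbaabba => baabba => abba => aba => a

aa->b; ba->; bb->b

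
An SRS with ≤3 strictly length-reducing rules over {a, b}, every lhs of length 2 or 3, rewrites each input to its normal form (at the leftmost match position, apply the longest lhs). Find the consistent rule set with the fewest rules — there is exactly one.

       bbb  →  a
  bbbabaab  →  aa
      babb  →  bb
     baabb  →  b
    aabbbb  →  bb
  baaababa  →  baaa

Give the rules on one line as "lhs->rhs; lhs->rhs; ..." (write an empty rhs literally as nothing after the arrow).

ab->; bbb->a

  | bbb => a
  | bbbabaab => aabaab => aaab => aa
  | babb => bb
  | baabb => bab => b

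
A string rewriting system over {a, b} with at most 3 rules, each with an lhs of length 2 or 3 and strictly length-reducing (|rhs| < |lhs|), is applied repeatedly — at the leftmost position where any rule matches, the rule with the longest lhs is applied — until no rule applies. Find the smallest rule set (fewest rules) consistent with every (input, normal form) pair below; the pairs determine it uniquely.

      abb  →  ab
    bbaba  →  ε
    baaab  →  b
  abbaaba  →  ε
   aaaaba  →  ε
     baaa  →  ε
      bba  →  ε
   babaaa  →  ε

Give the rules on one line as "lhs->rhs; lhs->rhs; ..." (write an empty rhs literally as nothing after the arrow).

  | abb => ab
  | bbaba => baba => ba => ε
  | baaab => aab => b
  | abbaaba => abaaba => aaba => ba => ε

aa->; ba->; bb->b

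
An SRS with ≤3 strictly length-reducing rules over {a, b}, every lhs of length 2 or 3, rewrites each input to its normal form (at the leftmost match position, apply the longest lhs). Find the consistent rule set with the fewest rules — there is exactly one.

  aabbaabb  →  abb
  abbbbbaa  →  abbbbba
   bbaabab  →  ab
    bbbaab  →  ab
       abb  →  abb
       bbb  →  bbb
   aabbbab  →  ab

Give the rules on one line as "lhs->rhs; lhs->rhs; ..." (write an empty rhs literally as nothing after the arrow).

  | aabbaabb => abbaabb => abbabb => ababb => aabb => abb
  | abbbbbaa => abbbbba
  | bbaabab => bbabab => babab => abab => aab => ab
  | bbbaab => bbbab => bbab => bab => ab

aa->a; bab->ab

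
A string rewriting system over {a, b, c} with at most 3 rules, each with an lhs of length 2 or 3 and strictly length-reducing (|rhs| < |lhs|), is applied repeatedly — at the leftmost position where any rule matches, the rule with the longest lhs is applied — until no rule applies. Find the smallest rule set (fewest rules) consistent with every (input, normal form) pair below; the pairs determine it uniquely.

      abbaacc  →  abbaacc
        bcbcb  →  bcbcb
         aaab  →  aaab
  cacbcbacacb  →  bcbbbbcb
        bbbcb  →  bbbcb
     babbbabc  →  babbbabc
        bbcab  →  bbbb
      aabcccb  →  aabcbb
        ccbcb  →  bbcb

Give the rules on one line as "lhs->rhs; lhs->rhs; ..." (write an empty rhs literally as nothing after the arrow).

  | abbaacc
  | bcbcb
  | aaab
  | cacbcbacacb => bcbcbacacb => bcbbbcacb => bcbbbbcb

ca->b; cba->bb; ccb->bb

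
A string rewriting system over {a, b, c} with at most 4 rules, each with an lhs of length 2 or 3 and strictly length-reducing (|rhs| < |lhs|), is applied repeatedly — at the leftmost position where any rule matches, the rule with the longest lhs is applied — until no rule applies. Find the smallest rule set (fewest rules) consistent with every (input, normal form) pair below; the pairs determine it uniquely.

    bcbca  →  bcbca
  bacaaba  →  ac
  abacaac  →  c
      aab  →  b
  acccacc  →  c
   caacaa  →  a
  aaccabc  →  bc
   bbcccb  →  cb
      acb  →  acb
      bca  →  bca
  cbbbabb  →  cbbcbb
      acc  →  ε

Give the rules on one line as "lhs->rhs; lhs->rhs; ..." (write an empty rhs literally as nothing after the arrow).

aa->; ba->c; cc->a

  | bcbca
  | bacaaba => ccaaba => aaaba => aba => ac
  | abacaac => accaac => aaaac => aac => c
  | aab => b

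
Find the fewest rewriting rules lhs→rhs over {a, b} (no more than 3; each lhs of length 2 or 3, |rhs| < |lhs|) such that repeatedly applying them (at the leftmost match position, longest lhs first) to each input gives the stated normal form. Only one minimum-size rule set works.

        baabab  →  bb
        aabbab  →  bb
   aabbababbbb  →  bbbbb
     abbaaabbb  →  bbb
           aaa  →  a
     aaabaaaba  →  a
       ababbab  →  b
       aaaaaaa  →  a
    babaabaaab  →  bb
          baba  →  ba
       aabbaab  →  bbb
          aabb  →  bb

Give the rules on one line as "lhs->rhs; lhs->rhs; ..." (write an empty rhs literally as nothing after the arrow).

  | baabab => bbab => bb
  | aabbab => bbab => bb
  | aabbababbbb => bbababbbb => bbabbbb => bbbbb
  | abbaaabbb => baaabbb => babbb => bbb

aa->; ab->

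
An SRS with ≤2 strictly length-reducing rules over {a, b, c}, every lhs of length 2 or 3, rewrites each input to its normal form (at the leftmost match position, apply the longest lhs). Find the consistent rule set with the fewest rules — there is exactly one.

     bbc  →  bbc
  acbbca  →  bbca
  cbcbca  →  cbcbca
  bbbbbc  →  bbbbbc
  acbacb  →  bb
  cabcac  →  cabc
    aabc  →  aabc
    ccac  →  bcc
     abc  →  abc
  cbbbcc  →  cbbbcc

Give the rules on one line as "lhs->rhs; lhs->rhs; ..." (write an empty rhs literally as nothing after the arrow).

ac->; cca->bc

  | bbc
  | acbbca => bbca
  | cbcbca
  | bbbbbc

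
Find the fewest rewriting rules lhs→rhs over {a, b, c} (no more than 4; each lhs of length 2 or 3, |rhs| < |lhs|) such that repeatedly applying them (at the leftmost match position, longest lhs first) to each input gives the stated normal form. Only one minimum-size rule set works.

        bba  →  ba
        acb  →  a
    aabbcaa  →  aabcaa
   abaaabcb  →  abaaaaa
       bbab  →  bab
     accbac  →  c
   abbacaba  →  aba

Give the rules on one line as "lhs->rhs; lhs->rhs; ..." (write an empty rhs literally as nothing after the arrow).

  | bba => ba
  | acb => a
  | aabbcaa => aabcaa
  | abaaabcb => abaaaaa

aca->; bb->b; bcb->aa; cb->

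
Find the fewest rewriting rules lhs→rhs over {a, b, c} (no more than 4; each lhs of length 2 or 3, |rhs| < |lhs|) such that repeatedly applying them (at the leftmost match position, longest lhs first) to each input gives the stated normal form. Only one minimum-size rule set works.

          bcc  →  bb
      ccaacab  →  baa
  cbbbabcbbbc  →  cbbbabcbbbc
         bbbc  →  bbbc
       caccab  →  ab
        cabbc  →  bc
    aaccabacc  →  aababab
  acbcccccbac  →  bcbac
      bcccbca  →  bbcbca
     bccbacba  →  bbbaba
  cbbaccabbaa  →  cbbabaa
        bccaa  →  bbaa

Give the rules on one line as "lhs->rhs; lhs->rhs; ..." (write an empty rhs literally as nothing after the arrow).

  | bcc => bb
  | ccaacab => baacab => baa
  | cbbbabcbbbc
  | bbbc

abb->; acb->ab; cab->; cc->b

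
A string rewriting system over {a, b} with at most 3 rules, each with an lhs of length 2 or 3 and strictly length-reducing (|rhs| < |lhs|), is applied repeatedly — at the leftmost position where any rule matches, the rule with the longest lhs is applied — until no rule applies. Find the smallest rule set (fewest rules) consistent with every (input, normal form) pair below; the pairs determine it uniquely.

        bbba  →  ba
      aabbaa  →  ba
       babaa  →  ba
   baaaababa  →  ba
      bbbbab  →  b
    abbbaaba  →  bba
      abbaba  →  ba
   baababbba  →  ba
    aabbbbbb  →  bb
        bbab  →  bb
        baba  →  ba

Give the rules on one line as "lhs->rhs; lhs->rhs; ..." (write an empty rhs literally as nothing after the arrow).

  | bbba => baa => ba
  | aabbaa => abbaa => baa => ba
  | babaa => baa => ba
  | baaaababa => baaababa => baababa => bababa => baba => ba

aa->a; ab->; bbb->ba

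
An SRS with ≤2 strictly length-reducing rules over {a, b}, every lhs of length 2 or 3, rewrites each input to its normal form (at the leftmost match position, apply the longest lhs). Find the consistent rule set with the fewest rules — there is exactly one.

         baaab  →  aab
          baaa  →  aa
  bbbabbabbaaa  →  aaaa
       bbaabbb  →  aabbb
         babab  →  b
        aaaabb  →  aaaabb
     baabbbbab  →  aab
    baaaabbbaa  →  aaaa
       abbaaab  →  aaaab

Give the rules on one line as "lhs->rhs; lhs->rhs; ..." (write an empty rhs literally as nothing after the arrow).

ba->; bba->a

  | baaab => aab
  | baaa => aa
  | bbbabbabbaaa => babbabbaaa => bbabbaaa => abbaaa => aaaa
  | bbaabbb => aabbb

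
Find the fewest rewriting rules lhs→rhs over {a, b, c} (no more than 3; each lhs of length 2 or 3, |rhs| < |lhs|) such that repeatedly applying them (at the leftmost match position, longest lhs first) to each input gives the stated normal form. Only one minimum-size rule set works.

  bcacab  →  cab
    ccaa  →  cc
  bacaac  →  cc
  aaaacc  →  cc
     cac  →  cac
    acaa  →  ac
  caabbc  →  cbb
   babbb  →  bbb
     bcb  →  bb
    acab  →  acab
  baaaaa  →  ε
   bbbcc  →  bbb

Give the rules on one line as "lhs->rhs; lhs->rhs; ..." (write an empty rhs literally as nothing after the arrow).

  | bcacab => bacab => cab
  | ccaa => cc
  | bacaac => caac => cc
  | aaaacc => aacc => cc

aa->; ba->; bc->b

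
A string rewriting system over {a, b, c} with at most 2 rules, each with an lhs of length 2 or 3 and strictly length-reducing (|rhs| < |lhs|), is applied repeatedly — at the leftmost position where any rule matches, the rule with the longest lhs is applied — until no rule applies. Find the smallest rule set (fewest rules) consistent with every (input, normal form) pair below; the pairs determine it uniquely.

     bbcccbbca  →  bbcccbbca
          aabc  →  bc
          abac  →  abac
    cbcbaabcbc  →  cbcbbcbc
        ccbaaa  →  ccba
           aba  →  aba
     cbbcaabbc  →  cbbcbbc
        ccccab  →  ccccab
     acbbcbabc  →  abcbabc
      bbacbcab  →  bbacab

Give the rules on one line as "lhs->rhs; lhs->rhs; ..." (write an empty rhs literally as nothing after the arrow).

  | bbcccbbca
  | aabc => bc
  | abac
  | cbcbaabcbc => cbcbbcbc

aa->; acb->a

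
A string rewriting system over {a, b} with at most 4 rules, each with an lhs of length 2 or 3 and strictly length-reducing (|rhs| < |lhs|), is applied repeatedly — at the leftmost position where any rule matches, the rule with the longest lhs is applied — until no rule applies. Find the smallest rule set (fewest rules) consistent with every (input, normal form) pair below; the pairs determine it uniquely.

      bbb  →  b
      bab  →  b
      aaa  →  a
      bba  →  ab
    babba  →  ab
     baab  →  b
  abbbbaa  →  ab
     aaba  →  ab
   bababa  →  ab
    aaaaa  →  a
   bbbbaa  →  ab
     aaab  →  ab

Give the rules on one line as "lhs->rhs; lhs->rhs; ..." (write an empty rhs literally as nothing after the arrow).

  | bbb => bb => b
  | bab => bb => b
  | aaa => aa => a
  | bba => ab

aa->a; ba->b; bb->b; bba->ab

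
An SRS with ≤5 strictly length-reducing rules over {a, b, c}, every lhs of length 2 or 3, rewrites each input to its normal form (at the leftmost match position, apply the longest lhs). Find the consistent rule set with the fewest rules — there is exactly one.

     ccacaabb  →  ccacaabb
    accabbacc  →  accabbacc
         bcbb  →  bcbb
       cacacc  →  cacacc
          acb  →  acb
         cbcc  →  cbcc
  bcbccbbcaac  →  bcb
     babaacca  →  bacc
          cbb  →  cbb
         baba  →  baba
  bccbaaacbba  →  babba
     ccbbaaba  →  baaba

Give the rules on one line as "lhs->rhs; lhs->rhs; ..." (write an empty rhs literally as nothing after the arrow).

aac->; bbc->b; bca->cc; ccb->

  | ccacaabb
  | accabbacc
  | bcbb
  | cacacc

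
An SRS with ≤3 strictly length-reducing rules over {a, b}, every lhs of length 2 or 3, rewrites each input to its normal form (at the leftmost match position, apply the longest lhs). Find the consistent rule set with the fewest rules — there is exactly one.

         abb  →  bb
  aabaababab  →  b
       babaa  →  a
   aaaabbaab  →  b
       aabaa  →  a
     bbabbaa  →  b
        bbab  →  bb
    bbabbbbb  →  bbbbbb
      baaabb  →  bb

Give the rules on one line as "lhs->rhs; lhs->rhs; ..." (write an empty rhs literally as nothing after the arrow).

ab->b; ba->

  | abb => bb
  | aabaababab => abaababab => baababab => ababab => babab => bab => b
  | babaa => baa => a
  | aaaabbaab => aaabbaab => aabbaab => abbaab => bbaab => bab => b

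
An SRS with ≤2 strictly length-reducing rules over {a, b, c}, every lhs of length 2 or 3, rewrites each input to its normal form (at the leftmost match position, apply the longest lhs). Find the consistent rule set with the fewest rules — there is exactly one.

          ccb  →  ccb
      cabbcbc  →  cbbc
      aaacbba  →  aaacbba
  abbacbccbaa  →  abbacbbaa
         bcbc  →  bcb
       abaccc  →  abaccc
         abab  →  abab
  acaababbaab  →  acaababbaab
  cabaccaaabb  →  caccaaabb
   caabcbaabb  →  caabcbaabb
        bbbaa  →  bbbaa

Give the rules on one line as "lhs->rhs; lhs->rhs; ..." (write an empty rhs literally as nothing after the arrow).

cab->c; cbc->cb

  | ccb
  | cabbcbc => cbcbc => cbbc
  | aaacbba
  | abbacbccbaa => abbacbcbaa => abbacbbaa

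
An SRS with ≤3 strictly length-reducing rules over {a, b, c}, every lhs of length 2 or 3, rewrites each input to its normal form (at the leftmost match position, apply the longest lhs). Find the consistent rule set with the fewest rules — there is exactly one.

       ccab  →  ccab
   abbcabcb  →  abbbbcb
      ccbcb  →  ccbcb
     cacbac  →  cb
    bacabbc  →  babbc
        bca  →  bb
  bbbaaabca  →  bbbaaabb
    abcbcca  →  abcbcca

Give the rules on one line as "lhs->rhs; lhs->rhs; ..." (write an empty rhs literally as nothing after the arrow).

  | ccab
  | abbcabcb => abbbbcb
  | ccbcb
  | cacbac => cbac => cb

ac->; bca->bb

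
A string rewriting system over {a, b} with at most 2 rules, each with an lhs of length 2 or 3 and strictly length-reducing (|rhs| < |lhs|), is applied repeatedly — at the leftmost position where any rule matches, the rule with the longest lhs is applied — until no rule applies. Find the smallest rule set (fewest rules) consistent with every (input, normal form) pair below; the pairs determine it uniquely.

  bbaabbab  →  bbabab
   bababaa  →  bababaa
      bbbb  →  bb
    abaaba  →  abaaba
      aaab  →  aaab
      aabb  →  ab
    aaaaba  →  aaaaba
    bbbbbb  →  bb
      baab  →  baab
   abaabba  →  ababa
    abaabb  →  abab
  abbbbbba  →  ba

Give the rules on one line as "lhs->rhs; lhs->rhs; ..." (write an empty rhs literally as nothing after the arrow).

  | bbaabbab => bbabab
  | bababaa
  | bbbb => bb
  | abaaba

abb->b; bbb->b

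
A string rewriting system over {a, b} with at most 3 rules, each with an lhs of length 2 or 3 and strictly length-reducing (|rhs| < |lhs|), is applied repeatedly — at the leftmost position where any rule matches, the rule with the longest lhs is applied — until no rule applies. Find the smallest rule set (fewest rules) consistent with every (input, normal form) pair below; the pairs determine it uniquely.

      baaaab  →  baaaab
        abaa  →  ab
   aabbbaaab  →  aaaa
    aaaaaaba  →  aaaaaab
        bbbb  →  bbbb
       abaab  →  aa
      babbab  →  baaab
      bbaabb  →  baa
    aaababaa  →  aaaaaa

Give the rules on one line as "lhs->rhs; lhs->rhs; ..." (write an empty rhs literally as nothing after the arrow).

aba->ab; abb->aa; bba->b

  | baaaab
  | abaa => aba => ab
  | aabbbaaab => aaabaaab => aaabaab => aaabab => aaabb => aaaa
  | aaaaaaba => aaaaaab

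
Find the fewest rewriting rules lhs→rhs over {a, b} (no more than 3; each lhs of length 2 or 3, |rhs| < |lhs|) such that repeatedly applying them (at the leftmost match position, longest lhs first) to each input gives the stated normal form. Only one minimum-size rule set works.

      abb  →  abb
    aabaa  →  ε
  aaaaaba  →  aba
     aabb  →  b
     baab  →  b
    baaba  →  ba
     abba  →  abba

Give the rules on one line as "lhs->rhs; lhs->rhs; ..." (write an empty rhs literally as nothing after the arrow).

aa->; aab->

  | abb
  | aabaa => aa => ε
  | aaaaaba => aaaba => aba
  | aabb => b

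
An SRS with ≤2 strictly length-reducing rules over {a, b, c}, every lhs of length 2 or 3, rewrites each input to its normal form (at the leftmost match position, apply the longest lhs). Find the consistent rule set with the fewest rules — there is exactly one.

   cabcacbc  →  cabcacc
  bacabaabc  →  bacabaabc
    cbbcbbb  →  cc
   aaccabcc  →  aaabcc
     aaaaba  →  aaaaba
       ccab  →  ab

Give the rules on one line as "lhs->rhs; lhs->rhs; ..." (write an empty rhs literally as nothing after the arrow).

  | cabcacbc => cabcacc
  | bacabaabc
  | cbbcbbb => cbcbbb => ccbbb => ccbb => ccb => cc
  | aaccabcc => aaabcc

cb->c; cca->a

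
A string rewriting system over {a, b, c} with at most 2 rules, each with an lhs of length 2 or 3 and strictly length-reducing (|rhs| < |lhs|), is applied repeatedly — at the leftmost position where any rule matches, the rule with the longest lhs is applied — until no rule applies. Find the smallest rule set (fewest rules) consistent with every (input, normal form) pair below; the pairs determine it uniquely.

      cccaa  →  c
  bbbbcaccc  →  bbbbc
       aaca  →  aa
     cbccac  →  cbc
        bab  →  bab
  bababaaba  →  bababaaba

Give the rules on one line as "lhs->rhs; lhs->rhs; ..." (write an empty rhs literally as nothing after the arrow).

  | cccaa => cca => c
  | bbbbcaccc => bbbbccc => bbbbcc => bbbbc
  | aaca => aa
  | cbccac => cbcac => cbc

bcc->bc; ca->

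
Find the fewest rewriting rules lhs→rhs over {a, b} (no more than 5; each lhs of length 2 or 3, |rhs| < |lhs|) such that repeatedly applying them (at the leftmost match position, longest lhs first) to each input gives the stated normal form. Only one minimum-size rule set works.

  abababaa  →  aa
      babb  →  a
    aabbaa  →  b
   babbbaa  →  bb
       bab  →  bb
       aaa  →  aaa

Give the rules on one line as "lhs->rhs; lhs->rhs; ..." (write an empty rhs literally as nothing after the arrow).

  | abababaa => bbbabaa => aabaa => aa
  | babb => bbb => a
  | aabbaa => baa => ba => b
  | babbbaa => bbbbaa => abaa => bba => bb

aab->; aba->bb; ba->b; bbb->a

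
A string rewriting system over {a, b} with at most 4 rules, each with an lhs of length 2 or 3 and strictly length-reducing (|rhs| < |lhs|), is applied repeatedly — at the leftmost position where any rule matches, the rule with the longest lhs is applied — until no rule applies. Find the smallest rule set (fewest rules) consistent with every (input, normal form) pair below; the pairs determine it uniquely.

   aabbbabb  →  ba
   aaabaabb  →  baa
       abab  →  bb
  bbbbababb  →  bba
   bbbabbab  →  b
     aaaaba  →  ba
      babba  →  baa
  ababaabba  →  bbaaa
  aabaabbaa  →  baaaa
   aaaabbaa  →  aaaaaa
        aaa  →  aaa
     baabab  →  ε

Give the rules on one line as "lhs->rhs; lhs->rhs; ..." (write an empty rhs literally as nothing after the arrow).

ab->b; abb->a; bbb->

  | aabbbabb => aababb => ababb => babb => ba
  | aaabaabb => aabaabb => abaabb => baabb => baa
  | abab => bab => bb
  | bbbbababb => bababb => bbabb => bba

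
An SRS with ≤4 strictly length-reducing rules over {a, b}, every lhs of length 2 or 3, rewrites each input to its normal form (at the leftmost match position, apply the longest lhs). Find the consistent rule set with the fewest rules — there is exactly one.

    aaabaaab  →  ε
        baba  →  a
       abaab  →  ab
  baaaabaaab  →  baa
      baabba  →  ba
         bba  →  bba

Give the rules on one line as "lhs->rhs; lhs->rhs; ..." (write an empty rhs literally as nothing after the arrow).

  | aaabaaab => abaaaab => aaab => aba => ε
  | baba => a
  | abaab => ab
  | baaaabaaab => baabaaaab => bbaaaaab => bbaaaba => bbabaa => baa

aab->ba; aba->; bab->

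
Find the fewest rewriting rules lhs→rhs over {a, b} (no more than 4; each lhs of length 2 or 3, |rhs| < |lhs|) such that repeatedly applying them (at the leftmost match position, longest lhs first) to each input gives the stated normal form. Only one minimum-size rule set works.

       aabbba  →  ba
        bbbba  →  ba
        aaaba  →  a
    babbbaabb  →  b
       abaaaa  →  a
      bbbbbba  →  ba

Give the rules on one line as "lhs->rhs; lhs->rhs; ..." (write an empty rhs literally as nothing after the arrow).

aa->a; ab->; bb->b

  | aabbba => abbba => bba => ba
  | bbbba => bbba => bba => ba
  | aaaba => aaba => aba => a
  | babbbaabb => bbbaabb => bbaabb => baabb => babb => bb => b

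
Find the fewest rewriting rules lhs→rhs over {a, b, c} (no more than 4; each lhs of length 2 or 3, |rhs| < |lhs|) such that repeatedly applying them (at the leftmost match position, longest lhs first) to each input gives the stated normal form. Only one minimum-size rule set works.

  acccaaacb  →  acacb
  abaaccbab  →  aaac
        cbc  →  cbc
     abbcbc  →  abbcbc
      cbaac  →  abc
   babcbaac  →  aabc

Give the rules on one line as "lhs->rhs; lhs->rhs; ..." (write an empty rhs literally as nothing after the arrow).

  | acccaaacb => accabacb => acacb
  | abaaccbab => aaaccbab => aaaccab => aaac
  | cbc
  | abbcbc

ba->a; caa->ab; cab->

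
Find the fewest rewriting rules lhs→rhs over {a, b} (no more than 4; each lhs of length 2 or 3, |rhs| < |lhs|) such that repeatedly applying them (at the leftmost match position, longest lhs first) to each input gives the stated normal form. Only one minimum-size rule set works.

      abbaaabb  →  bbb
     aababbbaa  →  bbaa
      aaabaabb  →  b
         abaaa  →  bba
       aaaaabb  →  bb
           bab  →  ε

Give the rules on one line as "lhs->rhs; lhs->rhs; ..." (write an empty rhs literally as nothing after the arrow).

aaa->ba; aab->a; ab->b; bab->

  | abbaaabb => bbaaabb => bbbabb => bbb
  | aababbbaa => aabbbaa => abbaa => bbaa
  | aaabaabb => babaabb => aabb => ab => b
  | abaaa => baaa => bba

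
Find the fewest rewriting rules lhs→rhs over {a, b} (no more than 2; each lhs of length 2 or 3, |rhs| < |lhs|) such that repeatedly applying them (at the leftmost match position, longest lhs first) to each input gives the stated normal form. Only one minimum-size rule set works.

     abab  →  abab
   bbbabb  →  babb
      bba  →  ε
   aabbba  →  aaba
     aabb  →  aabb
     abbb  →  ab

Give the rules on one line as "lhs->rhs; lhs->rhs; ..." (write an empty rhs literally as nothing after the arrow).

bba->; bbb->b

  | abab
  | bbbabb => babb
  | bba => ε
  | aabbba => aaba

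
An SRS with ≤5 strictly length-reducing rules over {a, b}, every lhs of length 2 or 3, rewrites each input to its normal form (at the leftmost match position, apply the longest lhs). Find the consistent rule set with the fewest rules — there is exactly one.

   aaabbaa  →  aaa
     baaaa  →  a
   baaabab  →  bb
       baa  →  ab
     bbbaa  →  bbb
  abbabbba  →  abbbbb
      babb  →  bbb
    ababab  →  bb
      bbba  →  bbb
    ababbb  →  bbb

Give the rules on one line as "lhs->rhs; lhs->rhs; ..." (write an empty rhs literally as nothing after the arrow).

  | aaabbaa => aabaa => aaa
  | baaaa => abaa => a
  | baaabab => ababab => bab => bb
  | baa => ab

aab->a; aba->; ba->b; baa->ab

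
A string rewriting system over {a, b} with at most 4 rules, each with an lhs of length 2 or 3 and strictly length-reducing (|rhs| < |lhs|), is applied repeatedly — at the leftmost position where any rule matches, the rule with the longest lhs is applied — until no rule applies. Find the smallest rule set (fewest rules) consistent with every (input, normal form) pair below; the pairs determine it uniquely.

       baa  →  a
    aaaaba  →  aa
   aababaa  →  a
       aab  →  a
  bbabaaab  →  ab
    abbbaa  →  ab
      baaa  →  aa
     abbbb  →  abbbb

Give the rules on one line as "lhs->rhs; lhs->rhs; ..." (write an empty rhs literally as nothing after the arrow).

  | baa => a
  | aaaaba => aaba => aa
  | aababaa => aabaa => aaa => a
  | aab => a

aaa->a; aab->a; ba->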